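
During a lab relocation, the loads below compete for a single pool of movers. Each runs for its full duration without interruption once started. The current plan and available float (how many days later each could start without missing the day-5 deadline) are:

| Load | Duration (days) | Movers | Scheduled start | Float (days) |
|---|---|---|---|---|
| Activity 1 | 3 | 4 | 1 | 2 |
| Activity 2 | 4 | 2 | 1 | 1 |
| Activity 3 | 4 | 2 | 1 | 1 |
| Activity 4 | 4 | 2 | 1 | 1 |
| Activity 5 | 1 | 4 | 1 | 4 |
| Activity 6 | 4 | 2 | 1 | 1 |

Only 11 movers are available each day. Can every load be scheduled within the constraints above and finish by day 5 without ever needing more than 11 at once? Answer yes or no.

no

The minimum achievable peak is 12; 11 < 12, so no feasible schedule stays within the cap.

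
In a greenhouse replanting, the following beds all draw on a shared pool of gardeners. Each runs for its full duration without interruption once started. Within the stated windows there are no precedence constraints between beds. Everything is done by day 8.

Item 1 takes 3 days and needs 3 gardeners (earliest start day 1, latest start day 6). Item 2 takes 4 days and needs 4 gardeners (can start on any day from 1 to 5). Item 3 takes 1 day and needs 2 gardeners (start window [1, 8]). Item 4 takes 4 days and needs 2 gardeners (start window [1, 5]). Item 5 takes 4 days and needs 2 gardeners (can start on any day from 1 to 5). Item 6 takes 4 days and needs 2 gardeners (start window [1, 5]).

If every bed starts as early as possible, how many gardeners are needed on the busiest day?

15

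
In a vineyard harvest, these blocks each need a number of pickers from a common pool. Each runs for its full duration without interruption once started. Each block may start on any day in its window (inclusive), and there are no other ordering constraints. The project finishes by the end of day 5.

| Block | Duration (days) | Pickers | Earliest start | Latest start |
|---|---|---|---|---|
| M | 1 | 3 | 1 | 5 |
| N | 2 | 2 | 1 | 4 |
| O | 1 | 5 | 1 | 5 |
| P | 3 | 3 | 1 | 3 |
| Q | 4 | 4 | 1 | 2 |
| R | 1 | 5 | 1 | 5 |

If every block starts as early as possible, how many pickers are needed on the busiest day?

Early-start schedule: M@1, N@1, O@1, P@1, Q@1, R@1.
Load per day: day 1: 22, day 2: 9, day 3: 7, day 4: 4, day 5: 0.
Peak is 22.

22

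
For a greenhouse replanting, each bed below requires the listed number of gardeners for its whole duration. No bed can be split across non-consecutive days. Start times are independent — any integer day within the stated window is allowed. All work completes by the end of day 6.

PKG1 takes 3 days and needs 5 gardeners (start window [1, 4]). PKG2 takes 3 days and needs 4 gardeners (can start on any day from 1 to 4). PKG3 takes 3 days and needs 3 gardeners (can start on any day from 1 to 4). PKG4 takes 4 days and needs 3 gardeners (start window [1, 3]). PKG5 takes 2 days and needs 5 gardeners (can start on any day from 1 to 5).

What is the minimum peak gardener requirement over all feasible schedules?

Early-start (PKG1@1, PKG2@1, PKG3@1, PKG4@1, PKG5@1) gives peak 20: d1:20  d2:20  d3:15  d4:3  d5:0  d6:0.
Shift PKG2→4, PKG3→4, PKG4→3.
Schedule PKG1@1, PKG2@4, PKG3@4, PKG4@3, PKG5@1: d1:10  d2:10  d3:8  d4:10  d5:10  d6:10 — peak 10.
Total gardener-days = 58 over 6 days ⇒ peak ≥ ⌈58/6⌉ = 10, so 10 is optimal.

10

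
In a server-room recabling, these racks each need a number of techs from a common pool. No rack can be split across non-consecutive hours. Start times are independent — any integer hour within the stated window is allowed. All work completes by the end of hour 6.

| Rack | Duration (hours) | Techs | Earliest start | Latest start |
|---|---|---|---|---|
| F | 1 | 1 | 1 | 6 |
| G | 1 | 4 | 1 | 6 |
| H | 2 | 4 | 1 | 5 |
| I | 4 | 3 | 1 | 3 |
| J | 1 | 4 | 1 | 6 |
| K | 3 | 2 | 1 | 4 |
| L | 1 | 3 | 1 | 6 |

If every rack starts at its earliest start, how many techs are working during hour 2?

At early start, hour 2 has: H, I, K.
Demand: 4 + 3 + 2 = 9.

9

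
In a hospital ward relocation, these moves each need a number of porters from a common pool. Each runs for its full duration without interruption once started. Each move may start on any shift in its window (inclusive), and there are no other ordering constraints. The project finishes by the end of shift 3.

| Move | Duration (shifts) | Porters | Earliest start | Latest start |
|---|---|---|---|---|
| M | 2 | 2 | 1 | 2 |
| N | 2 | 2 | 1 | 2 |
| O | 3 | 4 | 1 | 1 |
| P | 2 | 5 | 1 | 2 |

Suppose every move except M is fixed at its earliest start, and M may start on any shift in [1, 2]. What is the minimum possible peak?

M@1: s1:13  s2:13  s3:4 → peak 13
M@2: s1:11  s2:13  s3:6 → peak 13
Best is M@1, peak 13.

13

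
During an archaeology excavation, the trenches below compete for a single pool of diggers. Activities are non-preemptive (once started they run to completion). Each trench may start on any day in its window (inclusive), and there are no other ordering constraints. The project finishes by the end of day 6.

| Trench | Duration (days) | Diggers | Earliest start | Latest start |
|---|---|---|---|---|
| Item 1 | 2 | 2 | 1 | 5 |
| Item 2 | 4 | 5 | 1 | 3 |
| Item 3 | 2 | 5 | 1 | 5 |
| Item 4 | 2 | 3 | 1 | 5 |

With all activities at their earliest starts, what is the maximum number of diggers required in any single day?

15

Early-start schedule: Item 1@1, Item 2@1, Item 3@1, Item 4@1.
Load per day: day 1: 15, day 2: 15, day 3: 5, day 4: 5, day 5: 0, day 6: 0.
Peak is 15.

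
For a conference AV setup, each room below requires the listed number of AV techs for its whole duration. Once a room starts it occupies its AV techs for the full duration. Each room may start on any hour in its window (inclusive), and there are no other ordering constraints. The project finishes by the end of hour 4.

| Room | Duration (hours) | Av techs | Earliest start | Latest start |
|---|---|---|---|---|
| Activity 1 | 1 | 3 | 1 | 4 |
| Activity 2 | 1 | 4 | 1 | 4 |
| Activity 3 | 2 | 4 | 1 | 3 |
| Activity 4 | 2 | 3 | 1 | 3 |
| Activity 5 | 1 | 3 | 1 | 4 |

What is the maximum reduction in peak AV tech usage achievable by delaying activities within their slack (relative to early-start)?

10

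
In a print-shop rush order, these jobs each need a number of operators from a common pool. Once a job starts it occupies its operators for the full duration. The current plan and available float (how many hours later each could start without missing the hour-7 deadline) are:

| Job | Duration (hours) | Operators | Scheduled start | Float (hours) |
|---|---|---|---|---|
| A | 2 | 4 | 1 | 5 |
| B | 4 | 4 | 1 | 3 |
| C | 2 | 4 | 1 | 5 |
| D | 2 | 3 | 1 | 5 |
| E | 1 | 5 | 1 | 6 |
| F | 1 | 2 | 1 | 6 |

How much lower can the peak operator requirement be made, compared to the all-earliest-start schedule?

14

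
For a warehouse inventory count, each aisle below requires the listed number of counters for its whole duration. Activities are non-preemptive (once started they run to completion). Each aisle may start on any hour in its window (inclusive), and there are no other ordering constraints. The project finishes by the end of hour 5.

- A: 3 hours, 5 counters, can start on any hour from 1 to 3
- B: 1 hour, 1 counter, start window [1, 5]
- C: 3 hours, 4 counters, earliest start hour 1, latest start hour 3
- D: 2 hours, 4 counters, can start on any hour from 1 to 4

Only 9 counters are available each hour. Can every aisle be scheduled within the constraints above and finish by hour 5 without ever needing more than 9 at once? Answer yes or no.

yes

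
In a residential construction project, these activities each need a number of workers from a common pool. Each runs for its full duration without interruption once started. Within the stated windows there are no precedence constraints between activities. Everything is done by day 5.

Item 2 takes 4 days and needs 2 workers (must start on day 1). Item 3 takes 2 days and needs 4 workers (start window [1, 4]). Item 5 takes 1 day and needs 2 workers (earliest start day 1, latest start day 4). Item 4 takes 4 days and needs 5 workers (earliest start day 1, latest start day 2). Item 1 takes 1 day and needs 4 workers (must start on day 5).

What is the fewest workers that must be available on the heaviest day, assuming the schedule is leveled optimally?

Early-start (Item 2@1, Item 3@1, Item 5@1, Item 4@1, Item 1@5) gives peak 13: d1:13  d2:11  d3:7  d4:7  d5:4.
Shift Item 4→2.
Schedule Item 2@1, Item 3@1, Item 5@1, Item 4@2, Item 1@5: d1:8  d2:11  d3:7  d4:7  d5:9 — peak 11.

11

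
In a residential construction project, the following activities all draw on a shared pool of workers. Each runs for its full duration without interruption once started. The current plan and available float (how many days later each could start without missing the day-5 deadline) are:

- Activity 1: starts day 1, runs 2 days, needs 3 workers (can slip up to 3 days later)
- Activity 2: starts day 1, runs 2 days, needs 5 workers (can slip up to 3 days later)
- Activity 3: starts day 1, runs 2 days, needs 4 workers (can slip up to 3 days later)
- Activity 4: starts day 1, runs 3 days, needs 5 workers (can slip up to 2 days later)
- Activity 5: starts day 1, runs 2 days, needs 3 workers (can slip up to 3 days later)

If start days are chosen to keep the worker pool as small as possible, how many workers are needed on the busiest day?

10

Early-start (Activity 1@1, Activity 2@1, Activity 3@1, Activity 4@1, Activity 5@1) gives peak 20: d1:20  d2:20  d3:5  d4:0  d5:0.
Shift Activity 2→3, Activity 4→3.
Schedule Activity 1@1, Activity 2@3, Activity 3@1, Activity 4@3, Activity 5@1: d1:10  d2:10  d3:10  d4:10  d5:5 — peak 10.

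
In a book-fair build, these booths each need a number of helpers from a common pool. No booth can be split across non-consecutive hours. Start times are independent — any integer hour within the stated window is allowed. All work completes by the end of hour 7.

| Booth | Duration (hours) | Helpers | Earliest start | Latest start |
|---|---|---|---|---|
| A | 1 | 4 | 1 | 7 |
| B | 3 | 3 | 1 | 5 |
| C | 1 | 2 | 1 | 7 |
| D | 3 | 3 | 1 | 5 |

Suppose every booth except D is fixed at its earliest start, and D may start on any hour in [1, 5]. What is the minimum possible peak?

9

D@1: h1:12  h2:6  h3:6  h4:0  h5:0  h6:0  h7:0 → peak 12
D@2: h1:9  h2:6  h3:6  h4:3  h5:0  h6:0  h7:0 → peak 9
D@3: h1:9  h2:3  h3:6  h4:3  h5:3  h6:0  h7:0 → peak 9
D@4: h1:9  h2:3  h3:3  h4:3  h5:3  h6:3  h7:0 → peak 9
D@5: h1:9  h2:3  h3:3  h4:0  h5:3  h6:3  h7:3 → peak 9
Best is D@2, peak 9.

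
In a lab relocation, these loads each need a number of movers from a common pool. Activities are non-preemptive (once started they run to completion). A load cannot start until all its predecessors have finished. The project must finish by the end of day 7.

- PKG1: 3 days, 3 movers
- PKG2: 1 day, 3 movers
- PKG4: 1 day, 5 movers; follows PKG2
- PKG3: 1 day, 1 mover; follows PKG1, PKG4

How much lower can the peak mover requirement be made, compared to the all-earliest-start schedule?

3

Early-start peak: d1:6  d2:8  d3:3  d4:1  d5:0  d6:0  d7:0 ⇒ 8.
Leveled (PKG1@1, PKG2@4, PKG4@5, PKG3@6): d1:3  d2:3  d3:3  d4:3  d5:5  d6:1  d7:0 ⇒ 5.
Reduction 8 − 5 = 3.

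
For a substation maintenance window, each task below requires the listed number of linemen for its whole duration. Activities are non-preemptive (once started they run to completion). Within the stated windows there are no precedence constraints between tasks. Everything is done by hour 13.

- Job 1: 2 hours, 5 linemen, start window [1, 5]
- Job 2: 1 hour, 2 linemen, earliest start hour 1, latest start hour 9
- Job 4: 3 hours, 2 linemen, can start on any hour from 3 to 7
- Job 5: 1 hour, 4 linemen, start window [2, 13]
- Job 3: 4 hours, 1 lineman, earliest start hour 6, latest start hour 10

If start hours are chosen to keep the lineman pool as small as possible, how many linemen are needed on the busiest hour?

5

Early-start (Job 1@1, Job 2@1, Job 4@3, Job 5@2, Job 3@6) gives peak 9: h1:7  h2:9  h3:2  h4:2  h5:2  h6:1  h7:1  h8:1  h9:1  h10:0  h11:0  h12:0  h13:0.
Shift Job 2→3, Job 5→6.
Schedule Job 1@1, Job 2@3, Job 4@3, Job 5@6, Job 3@6: h1:5  h2:5  h3:4  h4:2  h5:2  h6:5  h7:1  h8:1  h9:1  h10:0  h11:0  h12:0  h13:0 — peak 5.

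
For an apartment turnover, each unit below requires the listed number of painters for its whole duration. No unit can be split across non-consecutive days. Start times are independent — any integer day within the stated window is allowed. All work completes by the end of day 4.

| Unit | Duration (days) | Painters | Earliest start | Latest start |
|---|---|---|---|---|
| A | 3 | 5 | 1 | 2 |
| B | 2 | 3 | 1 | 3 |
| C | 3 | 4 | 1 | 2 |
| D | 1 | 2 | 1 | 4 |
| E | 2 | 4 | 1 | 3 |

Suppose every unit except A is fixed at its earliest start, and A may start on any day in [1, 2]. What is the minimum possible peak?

16

A@1: d1:18  d2:16  d3:9  d4:0 → peak 18
A@2: d1:13  d2:16  d3:9  d4:5 → peak 16
Best is A@2, peak 16.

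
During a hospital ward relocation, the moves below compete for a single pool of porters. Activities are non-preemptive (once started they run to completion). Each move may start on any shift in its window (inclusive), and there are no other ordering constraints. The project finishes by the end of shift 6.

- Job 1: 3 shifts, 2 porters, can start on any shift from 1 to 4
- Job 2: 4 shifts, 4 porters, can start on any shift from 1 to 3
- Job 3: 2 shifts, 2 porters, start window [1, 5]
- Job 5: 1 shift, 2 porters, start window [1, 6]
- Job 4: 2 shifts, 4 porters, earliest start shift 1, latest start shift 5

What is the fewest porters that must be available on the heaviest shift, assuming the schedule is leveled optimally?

Early-start (Job 1@1, Job 2@1, Job 3@1, Job 5@1, Job 4@1) gives peak 14: s1:14  s2:12  s3:6  s4:4  s5:0  s6:0.
Shift Job 3→4, Job 5→6, Job 4→5.
Schedule Job 1@1, Job 2@1, Job 3@4, Job 5@6, Job 4@5: s1:6  s2:6  s3:6  s4:6  s5:6  s6:6 — peak 6.
Total porter-shifts = 36 over 6 shifts ⇒ peak ≥ ⌈36/6⌉ = 6, so 6 is optimal.

6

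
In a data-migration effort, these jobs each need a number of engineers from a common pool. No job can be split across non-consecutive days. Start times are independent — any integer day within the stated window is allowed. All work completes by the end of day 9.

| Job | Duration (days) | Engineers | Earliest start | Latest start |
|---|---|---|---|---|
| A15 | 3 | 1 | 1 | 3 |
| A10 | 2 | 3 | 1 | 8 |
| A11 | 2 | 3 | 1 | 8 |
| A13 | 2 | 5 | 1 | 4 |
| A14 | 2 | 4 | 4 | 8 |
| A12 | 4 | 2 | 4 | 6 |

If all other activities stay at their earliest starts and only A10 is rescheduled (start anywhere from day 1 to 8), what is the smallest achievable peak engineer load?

9

A10@1: d1:12  d2:12  d3:1  d4:6  d5:6  d6:2  d7:2  d8:0  d9:0 → peak 12
A10@2: d1:9  d2:12  d3:4  d4:6  d5:6  d6:2  d7:2  d8:0  d9:0 → peak 12
A10@3: d1:9  d2:9  d3:4  d4:9  d5:6  d6:2  d7:2  d8:0  d9:0 → peak 9
A10@4: d1:9  d2:9  d3:1  d4:9  d5:9  d6:2  d7:2  d8:0  d9:0 → peak 9
A10@5: d1:9  d2:9  d3:1  d4:6  d5:9  d6:5  d7:2  d8:0  d9:0 → peak 9
A10@6: d1:9  d2:9  d3:1  d4:6  d5:6  d6:5  d7:5  d8:0  d9:0 → peak 9
A10@7: d1:9  d2:9  d3:1  d4:6  d5:6  d6:2  d7:5  d8:3  d9:0 → peak 9
A10@8: d1:9  d2:9  d3:1  d4:6  d5:6  d6:2  d7:2  d8:3  d9:3 → peak 9
Best is A10@3, peak 9.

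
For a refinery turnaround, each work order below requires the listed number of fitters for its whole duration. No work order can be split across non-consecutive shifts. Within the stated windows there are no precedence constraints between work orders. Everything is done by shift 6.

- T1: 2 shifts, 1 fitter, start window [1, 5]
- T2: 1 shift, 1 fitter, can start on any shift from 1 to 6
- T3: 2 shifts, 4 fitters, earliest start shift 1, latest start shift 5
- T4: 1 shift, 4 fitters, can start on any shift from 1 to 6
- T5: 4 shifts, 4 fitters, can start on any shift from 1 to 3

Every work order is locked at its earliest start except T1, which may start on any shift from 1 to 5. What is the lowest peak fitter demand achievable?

T1@1: s1:14  s2:9  s3:4  s4:4  s5:0  s6:0 → peak 14
T1@2: s1:13  s2:9  s3:5  s4:4  s5:0  s6:0 → peak 13
T1@3: s1:13  s2:8  s3:5  s4:5  s5:0  s6:0 → peak 13
T1@4: s1:13  s2:8  s3:4  s4:5  s5:1  s6:0 → peak 13
T1@5: s1:13  s2:8  s3:4  s4:4  s5:1  s6:1 → peak 13
Best is T1@2, peak 13.

13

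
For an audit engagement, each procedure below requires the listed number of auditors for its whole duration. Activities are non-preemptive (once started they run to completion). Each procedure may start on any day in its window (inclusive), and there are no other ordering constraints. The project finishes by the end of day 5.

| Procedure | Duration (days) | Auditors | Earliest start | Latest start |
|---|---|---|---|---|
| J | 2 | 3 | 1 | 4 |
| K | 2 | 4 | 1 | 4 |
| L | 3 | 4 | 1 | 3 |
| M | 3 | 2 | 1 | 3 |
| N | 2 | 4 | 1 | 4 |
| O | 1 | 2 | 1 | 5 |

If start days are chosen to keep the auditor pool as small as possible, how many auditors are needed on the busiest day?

9

Early-start (J@1, K@1, L@1, M@1, N@1, O@1) gives peak 19: d1:19  d2:17  d3:6  d4:0  d5:0.
Shift L→3, N→4, O→3.
Schedule J@1, K@1, L@3, M@1, N@4, O@3: d1:9  d2:9  d3:8  d4:8  d5:8 — peak 9.
Total auditor-days = 42 over 5 days ⇒ peak ≥ ⌈42/5⌉ = 9, so 9 is optimal.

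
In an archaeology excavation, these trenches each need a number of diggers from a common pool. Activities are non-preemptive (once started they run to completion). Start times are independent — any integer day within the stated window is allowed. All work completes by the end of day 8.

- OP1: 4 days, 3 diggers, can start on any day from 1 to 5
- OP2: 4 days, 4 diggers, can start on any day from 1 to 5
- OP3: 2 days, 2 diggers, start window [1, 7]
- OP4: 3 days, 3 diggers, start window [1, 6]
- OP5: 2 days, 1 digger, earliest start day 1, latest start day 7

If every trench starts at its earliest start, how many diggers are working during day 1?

13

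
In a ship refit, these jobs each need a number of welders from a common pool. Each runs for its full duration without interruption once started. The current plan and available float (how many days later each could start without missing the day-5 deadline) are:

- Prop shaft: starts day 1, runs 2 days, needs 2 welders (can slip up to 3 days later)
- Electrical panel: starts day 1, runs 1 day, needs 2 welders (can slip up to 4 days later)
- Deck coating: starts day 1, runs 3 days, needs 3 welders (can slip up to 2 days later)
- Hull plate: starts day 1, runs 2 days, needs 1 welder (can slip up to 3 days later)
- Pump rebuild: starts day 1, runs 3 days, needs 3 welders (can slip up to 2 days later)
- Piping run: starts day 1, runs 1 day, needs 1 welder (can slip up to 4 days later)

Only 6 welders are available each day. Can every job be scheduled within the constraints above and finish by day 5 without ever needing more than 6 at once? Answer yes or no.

Schedule Prop shaft@1, Electrical panel@1, Deck coating@2, Hull plate@1, Pump rebuild@3, Piping run@1: d1:6  d2:6  d3:6  d4:6  d5:3 — peak 6 ≤ 6.

yes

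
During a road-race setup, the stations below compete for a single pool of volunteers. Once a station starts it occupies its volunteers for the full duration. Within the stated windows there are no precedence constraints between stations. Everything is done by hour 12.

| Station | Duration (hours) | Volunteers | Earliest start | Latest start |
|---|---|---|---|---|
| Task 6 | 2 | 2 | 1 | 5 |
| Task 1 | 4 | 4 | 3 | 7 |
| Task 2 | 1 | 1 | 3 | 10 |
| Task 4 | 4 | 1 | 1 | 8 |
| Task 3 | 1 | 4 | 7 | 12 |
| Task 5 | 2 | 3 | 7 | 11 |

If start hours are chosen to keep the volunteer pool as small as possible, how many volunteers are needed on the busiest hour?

Early-start (Task 6@1, Task 1@3, Task 2@3, Task 4@1, Task 3@7, Task 5@7) gives peak 7: h1:3  h2:3  h3:6  h4:5  h5:4  h6:4  h7:7  h8:3  h9:0  h10:0  h11:0  h12:0.
Shift Task 2→7, Task 4→7, Task 3→11, Task 5→8.
Schedule Task 6@1, Task 1@3, Task 2@7, Task 4@7, Task 3@11, Task 5@8: h1:2  h2:2  h3:4  h4:4  h5:4  h6:4  h7:2  h8:4  h9:4  h10:1  h11:4  h12:0 — peak 4.

4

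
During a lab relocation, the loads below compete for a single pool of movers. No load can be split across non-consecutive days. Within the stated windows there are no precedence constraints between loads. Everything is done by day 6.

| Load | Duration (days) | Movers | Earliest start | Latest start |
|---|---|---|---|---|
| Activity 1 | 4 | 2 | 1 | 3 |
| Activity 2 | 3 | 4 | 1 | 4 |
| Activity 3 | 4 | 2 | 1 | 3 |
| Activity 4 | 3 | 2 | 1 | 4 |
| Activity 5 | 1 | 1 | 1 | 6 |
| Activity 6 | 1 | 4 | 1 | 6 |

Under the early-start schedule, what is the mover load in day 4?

4

At early start, day 4 has: Activity 1, Activity 3.
Demand: 2 + 2 = 4.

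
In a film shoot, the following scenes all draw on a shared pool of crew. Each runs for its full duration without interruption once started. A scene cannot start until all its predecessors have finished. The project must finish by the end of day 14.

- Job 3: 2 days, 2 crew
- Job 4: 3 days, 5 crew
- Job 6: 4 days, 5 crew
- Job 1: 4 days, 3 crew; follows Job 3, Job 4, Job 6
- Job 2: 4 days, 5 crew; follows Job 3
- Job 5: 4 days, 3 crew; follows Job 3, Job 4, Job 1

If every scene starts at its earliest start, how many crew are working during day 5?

8

At early start, day 5 has: Job 1, Job 2.
Demand: 3 + 5 = 8.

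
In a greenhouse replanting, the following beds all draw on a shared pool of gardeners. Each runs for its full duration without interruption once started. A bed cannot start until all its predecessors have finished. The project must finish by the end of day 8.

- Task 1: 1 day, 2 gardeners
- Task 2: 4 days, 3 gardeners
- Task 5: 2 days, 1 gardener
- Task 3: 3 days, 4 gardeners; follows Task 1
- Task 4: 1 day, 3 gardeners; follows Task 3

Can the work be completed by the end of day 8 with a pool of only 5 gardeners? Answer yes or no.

yes

Schedule Task 1@1, Task 2@1, Task 5@2, Task 3@5, Task 4@8: d1:5  d2:4  d3:4  d4:3  d5:4  d6:4  d7:4  d8:3 — peak 5 ≤ 5.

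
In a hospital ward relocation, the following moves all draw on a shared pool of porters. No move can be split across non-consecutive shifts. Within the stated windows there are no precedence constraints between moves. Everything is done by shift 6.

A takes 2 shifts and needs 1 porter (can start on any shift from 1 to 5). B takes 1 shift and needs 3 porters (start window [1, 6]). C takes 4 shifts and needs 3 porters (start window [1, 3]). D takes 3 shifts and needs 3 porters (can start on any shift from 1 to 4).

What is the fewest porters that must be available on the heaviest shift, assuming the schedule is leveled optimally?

6

Early-start (A@1, B@1, C@1, D@1) gives peak 10: s1:10  s2:7  s3:6  s4:3  s5:0  s6:0.
Shift C→2, D→3.
Schedule A@1, B@1, C@2, D@3: s1:4  s2:4  s3:6  s4:6  s5:6  s6:0 — peak 6.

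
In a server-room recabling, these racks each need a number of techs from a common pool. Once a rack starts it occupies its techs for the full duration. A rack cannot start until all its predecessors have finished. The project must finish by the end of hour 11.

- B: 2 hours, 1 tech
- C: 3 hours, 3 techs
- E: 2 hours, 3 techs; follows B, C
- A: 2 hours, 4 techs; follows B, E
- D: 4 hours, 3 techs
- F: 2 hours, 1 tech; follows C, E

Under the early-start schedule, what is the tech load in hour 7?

5

At early start, hour 7 has: A, F.
Demand: 4 + 1 = 5.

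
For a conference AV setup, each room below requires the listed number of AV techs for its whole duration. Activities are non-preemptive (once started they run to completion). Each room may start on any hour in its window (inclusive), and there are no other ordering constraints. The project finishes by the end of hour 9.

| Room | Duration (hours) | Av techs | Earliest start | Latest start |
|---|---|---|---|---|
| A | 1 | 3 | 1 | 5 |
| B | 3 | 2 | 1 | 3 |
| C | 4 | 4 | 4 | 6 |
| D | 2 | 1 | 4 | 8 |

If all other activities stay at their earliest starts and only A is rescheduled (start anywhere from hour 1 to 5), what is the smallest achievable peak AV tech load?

A@1: h1:5  h2:2  h3:2  h4:5  h5:5  h6:4  h7:4  h8:0  h9:0 → peak 5
A@2: h1:2  h2:5  h3:2  h4:5  h5:5  h6:4  h7:4  h8:0  h9:0 → peak 5
A@3: h1:2  h2:2  h3:5  h4:5  h5:5  h6:4  h7:4  h8:0  h9:0 → peak 5
A@4: h1:2  h2:2  h3:2  h4:8  h5:5  h6:4  h7:4  h8:0  h9:0 → peak 8
A@5: h1:2  h2:2  h3:2  h4:5  h5:8  h6:4  h7:4  h8:0  h9:0 → peak 8
Best is A@1, peak 5.

5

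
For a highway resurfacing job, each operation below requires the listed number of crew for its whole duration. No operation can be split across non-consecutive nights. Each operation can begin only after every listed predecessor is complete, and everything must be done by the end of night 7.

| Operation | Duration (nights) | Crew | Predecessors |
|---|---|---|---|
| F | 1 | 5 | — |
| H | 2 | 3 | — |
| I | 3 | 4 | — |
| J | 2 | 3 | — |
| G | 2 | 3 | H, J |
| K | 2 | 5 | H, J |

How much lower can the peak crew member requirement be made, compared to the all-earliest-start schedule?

Early-start peak: n1:15  n2:10  n3:12  n4:8  n5:0  n6:0  n7:0 ⇒ 15.
Leveled (F@1, H@1, I@2, J@3, G@5, K@5): n1:8  n2:7  n3:7  n4:7  n5:8  n6:8  n7:0 ⇒ 8.
Reduction 15 − 8 = 7.

7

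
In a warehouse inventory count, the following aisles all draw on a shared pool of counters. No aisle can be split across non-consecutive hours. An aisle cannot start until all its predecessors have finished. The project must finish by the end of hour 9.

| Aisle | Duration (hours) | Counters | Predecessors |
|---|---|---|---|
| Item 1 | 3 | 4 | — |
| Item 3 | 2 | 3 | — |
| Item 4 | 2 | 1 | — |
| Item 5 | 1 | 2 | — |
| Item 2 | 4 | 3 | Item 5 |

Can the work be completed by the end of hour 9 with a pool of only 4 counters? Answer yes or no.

no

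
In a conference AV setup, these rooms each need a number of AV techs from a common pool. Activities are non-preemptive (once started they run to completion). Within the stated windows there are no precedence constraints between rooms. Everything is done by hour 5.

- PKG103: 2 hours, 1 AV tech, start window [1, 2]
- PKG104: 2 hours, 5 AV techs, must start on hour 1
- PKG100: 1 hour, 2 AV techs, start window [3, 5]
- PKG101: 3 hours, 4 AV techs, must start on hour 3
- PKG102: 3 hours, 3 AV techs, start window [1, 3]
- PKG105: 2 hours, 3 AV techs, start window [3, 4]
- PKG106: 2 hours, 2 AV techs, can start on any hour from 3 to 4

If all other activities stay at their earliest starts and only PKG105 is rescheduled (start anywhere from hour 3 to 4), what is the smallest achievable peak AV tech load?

PKG105@3: h1:9  h2:9  h3:14  h4:9  h5:4 → peak 14
PKG105@4: h1:9  h2:9  h3:11  h4:9  h5:7 → peak 11
Best is PKG105@4, peak 11.

11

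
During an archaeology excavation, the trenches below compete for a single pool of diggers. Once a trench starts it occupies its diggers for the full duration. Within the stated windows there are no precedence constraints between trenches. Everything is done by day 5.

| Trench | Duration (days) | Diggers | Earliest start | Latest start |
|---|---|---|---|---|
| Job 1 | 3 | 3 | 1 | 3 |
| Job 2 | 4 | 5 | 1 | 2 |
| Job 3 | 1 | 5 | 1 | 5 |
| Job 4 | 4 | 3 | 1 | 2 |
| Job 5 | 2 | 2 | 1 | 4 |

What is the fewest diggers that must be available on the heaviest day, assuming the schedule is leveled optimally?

11

Early-start (Job 1@1, Job 2@1, Job 3@1, Job 4@1, Job 5@1) gives peak 18: d1:18  d2:13  d3:11  d4:8  d5:0.
Shift Job 3→5, Job 5→4.
Schedule Job 1@1, Job 2@1, Job 3@5, Job 4@1, Job 5@4: d1:11  d2:11  d3:11  d4:10  d5:7 — peak 11.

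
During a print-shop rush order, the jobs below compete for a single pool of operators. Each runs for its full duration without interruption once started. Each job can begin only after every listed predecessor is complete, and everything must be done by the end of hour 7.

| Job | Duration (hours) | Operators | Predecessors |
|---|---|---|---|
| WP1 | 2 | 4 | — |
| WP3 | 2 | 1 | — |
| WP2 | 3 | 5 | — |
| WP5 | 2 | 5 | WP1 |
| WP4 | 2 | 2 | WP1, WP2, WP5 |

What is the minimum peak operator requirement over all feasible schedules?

Early-start (WP1@1, WP3@1, WP2@1, WP5@3, WP4@5) gives peak 10: h1:10  h2:10  h3:10  h4:5  h5:2  h6:2  h7:0.
Shift WP3→3, WP5→4, WP4→6.
Schedule WP1@1, WP3@3, WP2@1, WP5@4, WP4@6: h1:9  h2:9  h3:6  h4:6  h5:5  h6:2  h7:2 — peak 9.

9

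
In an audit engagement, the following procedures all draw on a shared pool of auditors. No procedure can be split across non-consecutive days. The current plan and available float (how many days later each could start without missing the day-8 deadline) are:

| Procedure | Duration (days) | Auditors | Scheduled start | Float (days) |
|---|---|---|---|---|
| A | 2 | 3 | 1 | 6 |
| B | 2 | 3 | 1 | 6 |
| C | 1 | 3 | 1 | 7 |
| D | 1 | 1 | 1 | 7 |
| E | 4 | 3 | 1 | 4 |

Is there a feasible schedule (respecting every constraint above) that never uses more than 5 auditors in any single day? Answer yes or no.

The minimum achievable peak is 6; 5 < 6, so no feasible schedule stays within the cap.

no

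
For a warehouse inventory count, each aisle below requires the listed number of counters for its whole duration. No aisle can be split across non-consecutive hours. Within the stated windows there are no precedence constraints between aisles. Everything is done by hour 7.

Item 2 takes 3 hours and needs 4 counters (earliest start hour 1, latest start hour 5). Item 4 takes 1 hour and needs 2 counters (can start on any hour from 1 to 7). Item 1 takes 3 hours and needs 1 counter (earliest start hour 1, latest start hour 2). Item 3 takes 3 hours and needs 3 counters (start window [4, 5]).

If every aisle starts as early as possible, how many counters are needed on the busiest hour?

Early-start schedule: Item 2@1, Item 4@1, Item 1@1, Item 3@4.
Load per hour: hour 1: 7, hour 2: 5, hour 3: 5, hour 4: 3, hour 5: 3, hour 6: 3, hour 7: 0.
Peak is 7.

7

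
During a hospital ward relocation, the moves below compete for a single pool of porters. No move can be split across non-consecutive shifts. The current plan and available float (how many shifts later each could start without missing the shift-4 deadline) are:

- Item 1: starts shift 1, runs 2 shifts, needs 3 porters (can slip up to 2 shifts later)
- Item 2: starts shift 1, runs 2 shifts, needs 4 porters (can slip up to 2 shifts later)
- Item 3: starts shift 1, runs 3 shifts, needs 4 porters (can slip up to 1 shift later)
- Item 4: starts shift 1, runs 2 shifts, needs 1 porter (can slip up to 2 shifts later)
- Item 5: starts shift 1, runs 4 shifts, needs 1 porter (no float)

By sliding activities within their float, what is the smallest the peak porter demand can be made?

9

Early-start (Item 1@1, Item 2@1, Item 3@1, Item 4@1, Item 5@1) gives peak 13: s1:13  s2:13  s3:5  s4:1.
Shift Item 2→3.
Schedule Item 1@1, Item 2@3, Item 3@1, Item 4@1, Item 5@1: s1:9  s2:9  s3:9  s4:5 — peak 9.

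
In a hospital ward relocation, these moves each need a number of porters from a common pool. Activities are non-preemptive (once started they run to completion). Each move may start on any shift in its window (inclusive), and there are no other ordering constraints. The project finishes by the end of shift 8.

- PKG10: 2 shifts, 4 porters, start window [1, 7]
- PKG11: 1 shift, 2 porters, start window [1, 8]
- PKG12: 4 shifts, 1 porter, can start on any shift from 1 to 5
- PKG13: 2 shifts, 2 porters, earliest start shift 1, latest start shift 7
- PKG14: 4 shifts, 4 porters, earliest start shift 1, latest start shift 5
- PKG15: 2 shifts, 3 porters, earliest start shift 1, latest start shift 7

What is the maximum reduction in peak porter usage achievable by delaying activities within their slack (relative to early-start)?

10

Early-start peak: s1:16  s2:14  s3:5  s4:5  s5:0  s6:0  s7:0  s8:0 ⇒ 16.
Leveled (PKG10@1, PKG11@1, PKG12@2, PKG13@3, PKG14@5, PKG15@3): s1:6  s2:5  s3:6  s4:6  s5:5  s6:4  s7:4  s8:4 ⇒ 6.
Reduction 16 − 6 = 10.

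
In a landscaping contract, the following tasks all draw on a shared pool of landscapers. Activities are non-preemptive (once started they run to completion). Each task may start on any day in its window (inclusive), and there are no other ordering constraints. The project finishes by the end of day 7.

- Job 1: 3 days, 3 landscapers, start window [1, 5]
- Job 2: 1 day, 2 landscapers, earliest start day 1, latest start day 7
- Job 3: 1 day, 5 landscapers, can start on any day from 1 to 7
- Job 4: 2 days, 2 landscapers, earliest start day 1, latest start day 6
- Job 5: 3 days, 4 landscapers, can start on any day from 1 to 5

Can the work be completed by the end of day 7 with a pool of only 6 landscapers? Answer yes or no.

Schedule Job 1@1, Job 2@1, Job 3@4, Job 4@2, Job 5@5: d1:5  d2:5  d3:5  d4:5  d5:4  d6:4  d7:4 — peak 5 ≤ 6.

yes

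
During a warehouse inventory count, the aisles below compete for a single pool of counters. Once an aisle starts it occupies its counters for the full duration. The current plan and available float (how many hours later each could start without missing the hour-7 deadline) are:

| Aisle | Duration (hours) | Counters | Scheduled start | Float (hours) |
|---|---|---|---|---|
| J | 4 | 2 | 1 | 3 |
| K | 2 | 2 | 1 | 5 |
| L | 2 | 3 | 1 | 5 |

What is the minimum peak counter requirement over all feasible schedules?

4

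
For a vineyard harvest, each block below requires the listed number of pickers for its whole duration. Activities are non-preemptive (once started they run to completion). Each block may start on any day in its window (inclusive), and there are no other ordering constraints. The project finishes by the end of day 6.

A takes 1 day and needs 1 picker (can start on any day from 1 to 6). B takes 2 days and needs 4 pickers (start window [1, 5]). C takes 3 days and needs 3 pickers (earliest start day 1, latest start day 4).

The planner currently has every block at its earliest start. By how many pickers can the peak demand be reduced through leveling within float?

4

Early-start peak: d1:8  d2:7  d3:3  d4:0  d5:0  d6:0 ⇒ 8.
Leveled (A@1, B@2, C@4): d1:1  d2:4  d3:4  d4:3  d5:3  d6:3 ⇒ 4.
Reduction 8 − 4 = 4.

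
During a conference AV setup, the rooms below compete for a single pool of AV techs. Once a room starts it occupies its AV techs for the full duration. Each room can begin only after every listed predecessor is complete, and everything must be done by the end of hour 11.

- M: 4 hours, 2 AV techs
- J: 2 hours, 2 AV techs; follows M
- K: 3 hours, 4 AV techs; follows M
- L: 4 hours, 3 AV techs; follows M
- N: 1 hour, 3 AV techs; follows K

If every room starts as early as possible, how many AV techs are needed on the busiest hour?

9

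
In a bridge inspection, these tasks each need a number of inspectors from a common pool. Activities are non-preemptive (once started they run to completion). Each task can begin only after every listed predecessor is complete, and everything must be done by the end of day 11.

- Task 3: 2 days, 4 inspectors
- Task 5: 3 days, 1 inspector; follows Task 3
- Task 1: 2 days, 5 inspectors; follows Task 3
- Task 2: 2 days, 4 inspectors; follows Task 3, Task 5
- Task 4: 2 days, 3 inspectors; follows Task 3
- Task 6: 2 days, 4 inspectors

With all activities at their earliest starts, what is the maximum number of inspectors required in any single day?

Early-start schedule: Task 3@1, Task 5@3, Task 1@3, Task 2@6, Task 4@3, Task 6@1.
Load per day: day 1: 8, day 2: 8, day 3: 9, day 4: 9, day 5: 1, day 6: 4, day 7: 4, day 8: 0, day 9: 0, day 10: 0, day 11: 0.
Peak is 9.

9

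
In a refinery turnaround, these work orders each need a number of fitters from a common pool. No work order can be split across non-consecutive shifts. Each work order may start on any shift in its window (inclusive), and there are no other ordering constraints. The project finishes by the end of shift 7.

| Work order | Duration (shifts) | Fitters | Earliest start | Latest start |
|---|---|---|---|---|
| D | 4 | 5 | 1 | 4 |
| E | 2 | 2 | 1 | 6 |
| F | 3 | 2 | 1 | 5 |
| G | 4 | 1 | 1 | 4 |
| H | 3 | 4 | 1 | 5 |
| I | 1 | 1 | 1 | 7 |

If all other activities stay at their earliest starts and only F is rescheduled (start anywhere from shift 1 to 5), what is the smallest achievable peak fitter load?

13

F@1: s1:15  s2:14  s3:12  s4:6  s5:0  s6:0  s7:0 → peak 15
F@2: s1:13  s2:14  s3:12  s4:8  s5:0  s6:0  s7:0 → peak 14
F@3: s1:13  s2:12  s3:12  s4:8  s5:2  s6:0  s7:0 → peak 13
F@4: s1:13  s2:12  s3:10  s4:8  s5:2  s6:2  s7:0 → peak 13
F@5: s1:13  s2:12  s3:10  s4:6  s5:2  s6:2  s7:2 → peak 13
Best is F@3, peak 13.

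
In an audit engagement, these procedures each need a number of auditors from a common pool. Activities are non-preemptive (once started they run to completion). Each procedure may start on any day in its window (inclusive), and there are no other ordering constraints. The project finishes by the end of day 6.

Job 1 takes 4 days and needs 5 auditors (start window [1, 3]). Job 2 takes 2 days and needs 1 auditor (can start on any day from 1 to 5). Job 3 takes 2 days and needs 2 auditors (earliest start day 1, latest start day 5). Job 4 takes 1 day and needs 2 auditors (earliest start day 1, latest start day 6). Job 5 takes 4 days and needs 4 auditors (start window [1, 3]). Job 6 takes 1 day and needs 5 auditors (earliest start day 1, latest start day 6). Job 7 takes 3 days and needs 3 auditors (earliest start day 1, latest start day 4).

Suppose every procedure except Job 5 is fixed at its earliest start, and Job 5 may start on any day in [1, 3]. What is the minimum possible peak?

Job 5@1: d1:22  d2:15  d3:12  d4:9  d5:0  d6:0 → peak 22
Job 5@2: d1:18  d2:15  d3:12  d4:9  d5:4  d6:0 → peak 18
Job 5@3: d1:18  d2:11  d3:12  d4:9  d5:4  d6:4 → peak 18
Best is Job 5@2, peak 18.

18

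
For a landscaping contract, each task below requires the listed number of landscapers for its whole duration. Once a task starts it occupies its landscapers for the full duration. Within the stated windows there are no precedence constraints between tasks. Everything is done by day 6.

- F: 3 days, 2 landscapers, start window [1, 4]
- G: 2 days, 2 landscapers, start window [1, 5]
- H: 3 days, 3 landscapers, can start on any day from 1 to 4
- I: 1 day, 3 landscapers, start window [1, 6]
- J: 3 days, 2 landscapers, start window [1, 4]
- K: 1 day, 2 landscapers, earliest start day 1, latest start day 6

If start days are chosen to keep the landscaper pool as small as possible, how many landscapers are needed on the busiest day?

6

Early-start (F@1, G@1, H@1, I@1, J@1, K@1) gives peak 14: d1:14  d2:9  d3:7  d4:0  d5:0  d6:0.
Shift H→3, I→6, J→4.
Schedule F@1, G@1, H@3, I@6, J@4, K@1: d1:6  d2:4  d3:5  d4:5  d5:5  d6:5 — peak 6.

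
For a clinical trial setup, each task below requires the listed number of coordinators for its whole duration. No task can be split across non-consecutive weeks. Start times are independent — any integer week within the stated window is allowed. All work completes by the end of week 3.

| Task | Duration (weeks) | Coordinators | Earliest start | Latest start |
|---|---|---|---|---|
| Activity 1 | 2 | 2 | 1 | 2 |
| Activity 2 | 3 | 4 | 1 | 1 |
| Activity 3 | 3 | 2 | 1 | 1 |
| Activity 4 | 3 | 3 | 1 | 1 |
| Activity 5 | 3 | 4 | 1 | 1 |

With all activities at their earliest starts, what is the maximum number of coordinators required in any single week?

Early-start schedule: Activity 1@1, Activity 2@1, Activity 3@1, Activity 4@1, Activity 5@1.
Load per week: week 1: 15, week 2: 15, week 3: 13.
Peak is 15.

15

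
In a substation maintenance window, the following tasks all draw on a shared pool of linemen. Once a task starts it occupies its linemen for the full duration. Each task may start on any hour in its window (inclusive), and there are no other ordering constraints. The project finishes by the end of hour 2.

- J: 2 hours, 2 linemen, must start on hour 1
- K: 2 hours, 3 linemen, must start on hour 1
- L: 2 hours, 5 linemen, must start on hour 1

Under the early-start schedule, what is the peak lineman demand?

10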